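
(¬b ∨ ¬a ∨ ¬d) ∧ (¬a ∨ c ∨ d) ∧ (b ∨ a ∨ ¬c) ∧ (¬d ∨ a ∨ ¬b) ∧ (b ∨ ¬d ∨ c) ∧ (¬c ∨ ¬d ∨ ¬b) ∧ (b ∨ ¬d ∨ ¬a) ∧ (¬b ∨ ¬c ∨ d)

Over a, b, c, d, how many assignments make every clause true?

3

There are 2^4 = 16 truth assignments over (a, b, c, d).
Check each against the 8 clauses (columns in the order a, b, c, d):
  F F F F  ✓ satisfies all
  F F F T  ✗ fails (b ∨ ¬d ∨ c)
  F F T F  ✗ fails (b ∨ a ∨ ¬c)
  F F T T  ✗ fails (b ∨ a ∨ ¬c)
  F T F F  ✓ satisfies all
  F T F T  ✗ fails (¬d ∨ a ∨ ¬b)
  F T T F  ✗ fails (¬b ∨ ¬c ∨ d)
  F T T T  ✗ fails (¬d ∨ a ∨ ¬b)
  T F F F  ✗ fails (¬a ∨ c ∨ d)
  T F F T  ✗ fails (b ∨ ¬d ∨ c)
  T F T F  ✓ satisfies all
  T F T T  ✗ fails (b ∨ ¬d ∨ ¬a)
  T T F F  ✗ fails (¬a ∨ c ∨ d)
  T T F T  ✗ fails (¬b ∨ ¬a ∨ ¬d)
  T T T F  ✗ fails (¬b ∨ ¬c ∨ d)
  T T T T  ✗ fails (¬b ∨ ¬a ∨ ¬d)
3 of the 16 rows are models.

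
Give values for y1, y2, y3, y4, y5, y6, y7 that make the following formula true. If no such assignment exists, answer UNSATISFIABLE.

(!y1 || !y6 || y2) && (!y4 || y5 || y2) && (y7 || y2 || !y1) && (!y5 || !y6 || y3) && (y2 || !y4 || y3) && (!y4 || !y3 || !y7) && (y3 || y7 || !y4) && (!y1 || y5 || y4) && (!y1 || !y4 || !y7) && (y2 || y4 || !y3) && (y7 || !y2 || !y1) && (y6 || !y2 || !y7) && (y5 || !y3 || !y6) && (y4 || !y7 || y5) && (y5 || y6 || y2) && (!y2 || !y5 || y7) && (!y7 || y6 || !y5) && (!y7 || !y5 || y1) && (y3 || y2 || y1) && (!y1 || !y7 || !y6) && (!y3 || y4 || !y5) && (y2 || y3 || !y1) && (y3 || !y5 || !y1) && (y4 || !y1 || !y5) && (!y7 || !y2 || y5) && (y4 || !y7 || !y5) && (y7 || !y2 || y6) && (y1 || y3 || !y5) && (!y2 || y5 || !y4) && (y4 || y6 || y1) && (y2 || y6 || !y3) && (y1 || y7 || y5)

y1=false; y2=false; y3=true; y4=true; y5=true; y6=true; y7=false

Case y1 = false:
Case y7 = false:
(y5) alone gives y5 = true.
(!y2) alone gives y2 = false.
(y3) alone gives y3 = true.
(y4) alone gives y4 = true.
(y6) alone gives y6 = true.
All clauses are satisfied.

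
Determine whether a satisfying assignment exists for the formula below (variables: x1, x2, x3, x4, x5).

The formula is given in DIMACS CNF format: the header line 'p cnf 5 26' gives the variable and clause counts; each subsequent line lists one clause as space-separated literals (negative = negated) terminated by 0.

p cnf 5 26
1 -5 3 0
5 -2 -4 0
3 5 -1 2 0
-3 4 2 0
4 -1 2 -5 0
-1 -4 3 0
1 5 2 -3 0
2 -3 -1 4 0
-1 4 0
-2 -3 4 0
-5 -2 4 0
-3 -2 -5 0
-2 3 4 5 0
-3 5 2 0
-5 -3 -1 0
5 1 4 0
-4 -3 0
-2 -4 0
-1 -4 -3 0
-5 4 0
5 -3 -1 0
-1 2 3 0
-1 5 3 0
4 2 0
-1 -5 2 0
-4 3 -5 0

Suppose x1 = False.
Suppose x5 = False.
The clause (x4) is unit, so x4 = True.
The clause (¬x2) is unit, so x2 = False.
The clause (¬x3) is unit, so x3 = False.
All clauses are satisfied.
A satisfying assignment: x1=False, x2=False, x3=False, x4=True, x5=False.

Yes, satisfiable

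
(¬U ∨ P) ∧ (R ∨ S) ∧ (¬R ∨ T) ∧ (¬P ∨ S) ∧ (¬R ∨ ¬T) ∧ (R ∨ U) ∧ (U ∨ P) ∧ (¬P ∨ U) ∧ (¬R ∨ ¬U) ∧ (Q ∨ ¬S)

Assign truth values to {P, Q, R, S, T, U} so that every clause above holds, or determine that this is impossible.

Case U = True:
(P) alone gives P = True.
(S) alone gives S = True.
(¬R) alone gives R = False.
(Q) alone gives Q = True.
No clause remains; T is free.

P ↦ True,  Q ↦ True,  R ↦ False,  S ↦ True,  T ↦ True,  U ↦ True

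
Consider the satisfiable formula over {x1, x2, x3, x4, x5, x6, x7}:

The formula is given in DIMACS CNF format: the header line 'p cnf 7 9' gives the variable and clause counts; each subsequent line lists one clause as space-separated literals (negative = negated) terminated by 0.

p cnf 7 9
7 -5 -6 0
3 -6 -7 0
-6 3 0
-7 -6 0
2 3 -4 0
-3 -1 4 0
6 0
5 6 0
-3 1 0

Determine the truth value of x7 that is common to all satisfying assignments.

False

Suppose x7 = True.
Unit clause (¬x6) forces x6 = False.
Now (x6) is unsatisfied and unit — conflict.
So every satisfying assignment has x7 = False.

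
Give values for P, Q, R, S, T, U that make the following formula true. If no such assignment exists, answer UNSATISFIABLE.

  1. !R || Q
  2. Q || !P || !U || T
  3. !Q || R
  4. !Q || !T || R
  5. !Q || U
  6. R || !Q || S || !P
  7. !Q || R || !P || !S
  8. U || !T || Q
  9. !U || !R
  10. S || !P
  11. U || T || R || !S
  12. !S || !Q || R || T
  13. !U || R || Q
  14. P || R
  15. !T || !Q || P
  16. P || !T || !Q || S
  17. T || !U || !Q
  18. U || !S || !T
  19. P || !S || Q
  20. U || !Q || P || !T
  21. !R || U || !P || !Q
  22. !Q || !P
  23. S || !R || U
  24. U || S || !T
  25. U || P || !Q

Suppose R = false.
From the singleton clause (!Q), Q = false.
From the singleton clause (!U), U = false.
From the singleton clause (!T), T = false.
From the singleton clause (!S), S = false.
From the singleton clause (!P), P = false.
That conflicts with the unit clause (P).
That branch fails; take R = true instead.
From the singleton clause (Q), Q = true.
From the singleton clause (U), U = true.
That conflicts with the unit clause (!U).
Neither R = true nor R = false works.

UNSATISFIABLE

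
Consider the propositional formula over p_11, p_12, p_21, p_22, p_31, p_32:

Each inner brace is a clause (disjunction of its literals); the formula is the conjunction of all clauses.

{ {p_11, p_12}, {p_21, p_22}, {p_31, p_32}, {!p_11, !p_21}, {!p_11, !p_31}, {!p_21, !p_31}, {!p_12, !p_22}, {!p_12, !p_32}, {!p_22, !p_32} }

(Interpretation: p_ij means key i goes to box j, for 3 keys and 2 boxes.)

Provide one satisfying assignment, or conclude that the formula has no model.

UNSATISFIABLE

Case p_11 = true:
From the singleton clause (!p_21), p_21 = false.
From the singleton clause (p_22), p_22 = true.
From the singleton clause (!p_31), p_31 = false.
From the singleton clause (p_32), p_32 = true.
That conflicts with the unit clause (!p_32).
That branch fails; take p_11 = false instead.
From the singleton clause (p_12), p_12 = true.
From the singleton clause (!p_22), p_22 = false.
From the singleton clause (p_21), p_21 = true.
From the singleton clause (!p_31), p_31 = false.
From the singleton clause (p_32), p_32 = true.
That conflicts with the unit clause (!p_32).
Both values of p_11 lead to a conflict.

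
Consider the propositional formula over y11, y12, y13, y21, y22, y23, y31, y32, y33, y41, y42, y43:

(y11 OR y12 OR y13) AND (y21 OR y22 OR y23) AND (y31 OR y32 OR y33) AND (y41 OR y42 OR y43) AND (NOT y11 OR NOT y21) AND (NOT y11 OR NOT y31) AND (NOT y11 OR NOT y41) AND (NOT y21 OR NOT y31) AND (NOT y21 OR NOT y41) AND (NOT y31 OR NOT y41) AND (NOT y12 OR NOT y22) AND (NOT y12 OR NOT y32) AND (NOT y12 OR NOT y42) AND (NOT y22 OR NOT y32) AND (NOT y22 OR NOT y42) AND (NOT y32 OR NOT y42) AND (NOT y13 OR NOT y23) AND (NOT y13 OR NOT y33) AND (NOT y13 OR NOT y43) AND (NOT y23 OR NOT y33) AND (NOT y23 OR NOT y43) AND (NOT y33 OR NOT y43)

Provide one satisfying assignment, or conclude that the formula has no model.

UNSATISFIABLE

Case y11 = false:
Case y12 = true:
Unit clause (NOT y22) forces y22 = false.
Unit clause (NOT y32) forces y32 = false.
Unit clause (NOT y42) forces y42 = false.
Case y21 = true:
Unit clause (NOT y31) forces y31 = false.
Unit clause (y33) forces y33 = true.
Unit clause (NOT y41) forces y41 = false.
Unit clause (y43) forces y43 = true.
But (NOT y43) is also a unit clause — contradiction.
Backtrack on y21: now try y21 = false.
Unit clause (y23) forces y23 = true.
Unit clause (NOT y13) forces y13 = false.
Unit clause (NOT y33) forces y33 = false.
Unit clause (y31) forces y31 = true.
Unit clause (NOT y41) forces y41 = false.
Unit clause (y43) forces y43 = true.
But (NOT y43) is also a unit clause — contradiction.
Neither y21 = true nor y21 = false works.
Backtrack on y12: now try y12 = false.
Unit clause (y13) forces y13 = true.
Unit clause (NOT y23) forces y23 = false.
Unit clause (NOT y33) forces y33 = false.
Unit clause (NOT y43) forces y43 = false.
Case y21 = true:
Unit clause (NOT y31) forces y31 = false.
Unit clause (y32) forces y32 = true.
Unit clause (NOT y41) forces y41 = false.
Unit clause (y42) forces y42 = true.
But (NOT y42) is also a unit clause — contradiction.
Backtrack on y21: now try y21 = false.
Unit clause (y22) forces y22 = true.
Unit clause (NOT y32) forces y32 = false.
Unit clause (y31) forces y31 = true.
Unit clause (NOT y41) forces y41 = false.
Unit clause (y42) forces y42 = true.
But (NOT y42) is also a unit clause — contradiction.
Neither y21 = true nor y21 = false works.
Neither y12 = true nor y12 = false works.
Backtrack on y11: now try y11 = true.
Unit clause (NOT y21) forces y21 = false.
Unit clause (NOT y31) forces y31 = false.
Unit clause (NOT y41) forces y41 = false.
Case y22 = true:
Unit clause (NOT y12) forces y12 = false.
Unit clause (NOT y32) forces y32 = false.
Unit clause (y33) forces y33 = true.
Unit clause (NOT y42) forces y42 = false.
Unit clause (y43) forces y43 = true.
But (NOT y43) is also a unit clause — contradiction.
Backtrack on y22: now try y22 = false.
Unit clause (y23) forces y23 = true.
Unit clause (NOT y13) forces y13 = false.
Unit clause (NOT y33) forces y33 = false.
Unit clause (y32) forces y32 = true.
Unit clause (NOT y12) forces y12 = false.
Unit clause (NOT y42) forces y42 = false.
Unit clause (y43) forces y43 = true.
But (NOT y43) is also a unit clause — contradiction.
Neither y22 = true nor y22 = false works.
Neither y11 = true nor y11 = false works.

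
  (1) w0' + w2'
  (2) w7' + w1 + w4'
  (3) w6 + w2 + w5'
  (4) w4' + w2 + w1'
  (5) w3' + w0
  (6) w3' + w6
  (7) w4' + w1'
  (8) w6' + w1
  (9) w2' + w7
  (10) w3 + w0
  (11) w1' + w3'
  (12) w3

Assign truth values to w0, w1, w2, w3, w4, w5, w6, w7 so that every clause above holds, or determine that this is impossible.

(w3) alone gives w3 = 1.
(w0) alone gives w0 = 1.
(w2') alone gives w2 = 0.
(w6) alone gives w6 = 1.
(w1) alone gives w1 = 1.
That conflicts with the unit clause (w1').

UNSATISFIABLE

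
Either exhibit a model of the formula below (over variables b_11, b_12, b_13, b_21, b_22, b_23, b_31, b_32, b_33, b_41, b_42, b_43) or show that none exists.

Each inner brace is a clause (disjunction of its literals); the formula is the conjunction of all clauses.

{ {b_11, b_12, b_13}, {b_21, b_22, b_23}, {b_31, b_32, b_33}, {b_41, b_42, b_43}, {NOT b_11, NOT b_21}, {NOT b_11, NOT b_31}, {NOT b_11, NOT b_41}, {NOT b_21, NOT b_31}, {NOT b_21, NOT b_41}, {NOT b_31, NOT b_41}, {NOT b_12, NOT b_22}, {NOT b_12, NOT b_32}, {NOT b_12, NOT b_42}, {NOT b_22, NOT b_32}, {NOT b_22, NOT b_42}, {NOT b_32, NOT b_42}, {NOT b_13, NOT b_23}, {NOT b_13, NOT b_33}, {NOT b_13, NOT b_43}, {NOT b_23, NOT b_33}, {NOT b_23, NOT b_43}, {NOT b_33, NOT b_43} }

UNSATISFIABLE

Try b_11 = false.
Try b_12 = true.
From the singleton clause (NOT b_22), b_22 = false.
From the singleton clause (NOT b_32), b_32 = false.
From the singleton clause (NOT b_42), b_42 = false.
Try b_21 = true.
From the singleton clause (NOT b_31), b_31 = false.
From the singleton clause (b_33), b_33 = true.
From the singleton clause (NOT b_41), b_41 = false.
From the singleton clause (b_43), b_43 = true.
That conflicts with the unit clause (NOT b_43).
So b_21 must be the other value — set b_21 = false.
From the singleton clause (b_23), b_23 = true.
From the singleton clause (NOT b_13), b_13 = false.
From the singleton clause (NOT b_33), b_33 = false.
From the singleton clause (b_31), b_31 = true.
From the singleton clause (NOT b_41), b_41 = false.
From the singleton clause (b_43), b_43 = true.
That conflicts with the unit clause (NOT b_43).
Neither b_21 = true nor b_21 = false works.
So b_12 must be the other value — set b_12 = false.
From the singleton clause (b_13), b_13 = true.
From the singleton clause (NOT b_23), b_23 = false.
From the singleton clause (NOT b_33), b_33 = false.
From the singleton clause (NOT b_43), b_43 = false.
Try b_21 = true.
From the singleton clause (NOT b_31), b_31 = false.
From the singleton clause (b_32), b_32 = true.
From the singleton clause (NOT b_41), b_41 = false.
From the singleton clause (b_42), b_42 = true.
That conflicts with the unit clause (NOT b_42).
So b_21 must be the other value — set b_21 = false.
From the singleton clause (b_22), b_22 = true.
From the singleton clause (NOT b_32), b_32 = false.
From the singleton clause (b_31), b_31 = true.
From the singleton clause (NOT b_41), b_41 = false.
From the singleton clause (b_42), b_42 = true.
That conflicts with the unit clause (NOT b_42).
Neither b_21 = true nor b_21 = false works.
Neither b_12 = true nor b_12 = false works.
So b_11 must be the other value — set b_11 = true.
From the singleton clause (NOT b_21), b_21 = false.
From the singleton clause (NOT b_31), b_31 = false.
From the singleton clause (NOT b_41), b_41 = false.
Try b_22 = true.
From the singleton clause (NOT b_12), b_12 = false.
From the singleton clause (NOT b_32), b_32 = false.
From the singleton clause (b_33), b_33 = true.
From the singleton clause (NOT b_42), b_42 = false.
From the singleton clause (b_43), b_43 = true.
That conflicts with the unit clause (NOT b_43).
So b_22 must be the other value — set b_22 = false.
From the singleton clause (b_23), b_23 = true.
From the singleton clause (NOT b_13), b_13 = false.
From the singleton clause (NOT b_33), b_33 = false.
From the singleton clause (b_32), b_32 = true.
From the singleton clause (NOT b_12), b_12 = false.
From the singleton clause (NOT b_42), b_42 = false.
From the singleton clause (b_43), b_43 = true.
That conflicts with the unit clause (NOT b_43).
Neither b_22 = true nor b_22 = false works.
Neither b_11 = true nor b_11 = false works.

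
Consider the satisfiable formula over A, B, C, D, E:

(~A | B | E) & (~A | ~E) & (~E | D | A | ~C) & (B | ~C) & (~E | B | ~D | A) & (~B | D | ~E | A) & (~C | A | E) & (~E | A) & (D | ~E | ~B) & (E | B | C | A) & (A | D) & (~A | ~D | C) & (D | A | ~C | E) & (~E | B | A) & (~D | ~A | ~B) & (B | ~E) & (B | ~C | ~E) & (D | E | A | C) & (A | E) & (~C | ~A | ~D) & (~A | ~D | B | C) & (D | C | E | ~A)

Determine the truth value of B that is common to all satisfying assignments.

Suppose B = 0.
Unit clause (~C) forces C = 0.
Unit clause (~E) forces E = 0.
Unit clause (~A) forces A = 0.
But (A) is also a unit clause — contradiction.
So every satisfying assignment has B = True.

True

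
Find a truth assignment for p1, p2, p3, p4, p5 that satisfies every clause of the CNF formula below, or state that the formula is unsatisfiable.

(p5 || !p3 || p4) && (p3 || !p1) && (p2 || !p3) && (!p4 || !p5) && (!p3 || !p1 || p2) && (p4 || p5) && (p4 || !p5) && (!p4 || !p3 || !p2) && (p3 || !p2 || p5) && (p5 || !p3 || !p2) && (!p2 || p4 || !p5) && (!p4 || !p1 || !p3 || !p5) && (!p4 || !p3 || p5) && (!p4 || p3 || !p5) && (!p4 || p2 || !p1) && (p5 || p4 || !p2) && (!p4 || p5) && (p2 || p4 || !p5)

UNSATISFIABLE

Case p3 = true:
(p2) alone gives p2 = true.
(!p4) alone gives p4 = false.
(p5) alone gives p5 = true.
That conflicts with the unit clause (!p5).
Undo p3 and try p3 = false.
(!p1) alone gives p1 = false.
Case p4 = false:
(p5) alone gives p5 = true.
That conflicts with the unit clause (!p5).
Undo p4 and try p4 = true.
(!p5) alone gives p5 = false.
That conflicts with the unit clause (p5).
Neither p4 = true nor p4 = false works.
Neither p3 = true nor p3 = false works.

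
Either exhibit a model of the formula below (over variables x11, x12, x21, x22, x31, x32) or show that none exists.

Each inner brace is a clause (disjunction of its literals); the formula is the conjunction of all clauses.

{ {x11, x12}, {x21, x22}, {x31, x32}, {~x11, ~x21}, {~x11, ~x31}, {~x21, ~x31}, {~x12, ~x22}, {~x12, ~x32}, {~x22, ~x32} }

UNSATISFIABLE

Branch on x11: set x11 = 1.
The clause (~x21) is unit, so x21 = 0.
The clause (x22) is unit, so x22 = 1.
The clause (~x31) is unit, so x31 = 0.
The clause (x32) is unit, so x32 = 1.
That conflicts with the unit clause (~x32).
That branch fails; take x11 = 0 instead.
The clause (x12) is unit, so x12 = 1.
The clause (~x22) is unit, so x22 = 0.
The clause (x21) is unit, so x21 = 1.
The clause (~x31) is unit, so x31 = 0.
The clause (x32) is unit, so x32 = 1.
That conflicts with the unit clause (~x32).
Both values of x11 lead to a conflict.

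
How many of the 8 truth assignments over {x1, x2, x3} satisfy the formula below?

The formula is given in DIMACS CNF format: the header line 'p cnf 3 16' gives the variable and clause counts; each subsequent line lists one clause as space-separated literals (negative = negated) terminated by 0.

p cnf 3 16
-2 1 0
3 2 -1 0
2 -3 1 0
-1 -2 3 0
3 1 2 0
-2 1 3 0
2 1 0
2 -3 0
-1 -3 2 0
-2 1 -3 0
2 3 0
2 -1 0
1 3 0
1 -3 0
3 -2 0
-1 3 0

1

There are 2^3 = 8 truth assignments over (x1, x2, x3).
Check each against the 16 clauses (columns in the order x1, x2, x3):
  F F F  ✗ fails (x3 ∨ x1 ∨ x2)
  F F T  ✗ fails (x2 ∨ ¬x3 ∨ x1)
  F T F  ✗ fails (¬x2 ∨ x1)
  F T T  ✗ fails (¬x2 ∨ x1)
  T F F  ✗ fails (x3 ∨ x2 ∨ ¬x1)
  T F T  ✗ fails (x2 ∨ ¬x3)
  T T F  ✗ fails (¬x1 ∨ ¬x2 ∨ x3)
  T T T  ✓ satisfies all
1 of the 8 rows is a model.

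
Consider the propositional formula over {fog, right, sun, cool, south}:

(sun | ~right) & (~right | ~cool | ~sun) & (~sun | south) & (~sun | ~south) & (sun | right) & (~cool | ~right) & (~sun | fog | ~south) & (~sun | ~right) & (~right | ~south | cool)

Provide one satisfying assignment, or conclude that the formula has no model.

UNSATISFIABLE

Suppose sun = 1.
(south) alone gives south = 1.
Now (~south) is unsatisfied and unit — conflict.
Backtrack on sun: now try sun = 0.
(~right) alone gives right = 0.
Now (right) is unsatisfied and unit — conflict.
Both values of sun lead to a conflict.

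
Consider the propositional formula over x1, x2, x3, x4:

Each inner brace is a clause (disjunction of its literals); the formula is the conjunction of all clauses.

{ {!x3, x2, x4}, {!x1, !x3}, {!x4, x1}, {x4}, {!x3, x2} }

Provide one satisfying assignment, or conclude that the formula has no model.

x1=true; x2=false; x3=false; x4=true

(x4) alone gives x4 = true.
(x1) alone gives x1 = true.
(!x3) alone gives x3 = false.
All clauses hold; x2 can take either value.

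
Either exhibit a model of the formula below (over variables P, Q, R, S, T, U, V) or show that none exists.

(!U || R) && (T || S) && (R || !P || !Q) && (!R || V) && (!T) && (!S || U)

From the singleton clause (!T), T = false.
From the singleton clause (S), S = true.
From the singleton clause (U), U = true.
From the singleton clause (R), R = true.
From the singleton clause (V), V = true.
Every clause is now satisfied; P, Q are unconstrained.

P=false,  Q=false,  R=true,  S=true,  T=false,  U=true,  V=true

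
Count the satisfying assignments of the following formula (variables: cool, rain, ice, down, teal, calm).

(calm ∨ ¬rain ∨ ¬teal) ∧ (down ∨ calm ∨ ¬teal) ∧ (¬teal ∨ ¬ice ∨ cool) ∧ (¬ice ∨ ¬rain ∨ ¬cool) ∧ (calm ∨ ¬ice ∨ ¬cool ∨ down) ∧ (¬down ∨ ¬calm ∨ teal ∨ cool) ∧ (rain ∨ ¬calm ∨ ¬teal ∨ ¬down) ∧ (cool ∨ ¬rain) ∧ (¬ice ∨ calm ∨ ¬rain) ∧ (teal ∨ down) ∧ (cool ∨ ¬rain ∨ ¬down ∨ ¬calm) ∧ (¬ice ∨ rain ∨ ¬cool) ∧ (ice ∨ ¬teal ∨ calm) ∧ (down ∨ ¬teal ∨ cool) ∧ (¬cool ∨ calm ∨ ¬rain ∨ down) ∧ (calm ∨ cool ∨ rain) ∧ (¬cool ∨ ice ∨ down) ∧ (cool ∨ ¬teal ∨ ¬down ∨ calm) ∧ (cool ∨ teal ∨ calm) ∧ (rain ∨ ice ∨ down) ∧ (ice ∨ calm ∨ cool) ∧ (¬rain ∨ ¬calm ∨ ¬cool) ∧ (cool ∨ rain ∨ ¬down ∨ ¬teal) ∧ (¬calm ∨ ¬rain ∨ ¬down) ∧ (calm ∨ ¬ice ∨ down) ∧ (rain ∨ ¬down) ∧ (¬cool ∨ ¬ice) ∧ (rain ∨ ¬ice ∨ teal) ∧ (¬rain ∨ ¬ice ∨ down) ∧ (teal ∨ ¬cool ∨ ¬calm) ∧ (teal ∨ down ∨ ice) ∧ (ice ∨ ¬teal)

There are 2^6 = 64 truth assignments over (cool, rain, ice, down, teal, calm).
Split on calm. With calm = True, the clauses containing calm are satisfied and ¬calm drops from the rest; 0 of the 2^5 = 32 assignments to the other variables satisfy what remains.
With calm = False, by the same count on the reduced clause set, 1 assignment works.
(One model: cool=T, rain=T, ice=F, down=T, teal=F, calm=F.)
Total: 0 + 1 = 1.

1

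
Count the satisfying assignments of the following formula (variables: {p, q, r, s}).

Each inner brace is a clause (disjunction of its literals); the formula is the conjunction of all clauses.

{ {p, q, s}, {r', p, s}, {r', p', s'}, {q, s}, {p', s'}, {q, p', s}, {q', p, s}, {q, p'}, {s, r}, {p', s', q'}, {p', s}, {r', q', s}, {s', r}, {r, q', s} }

There are 2^4 = 16 truth assignments over (p, q, r, s).
Check each against the 14 clauses (columns in the order p, q, r, s):
  F F F F  ✗ fails (p + q + s)
  F F F T  ✗ fails (s' + r)
  F F T F  ✗ fails (p + q + s)
  F F T T  ✓ satisfies all
  F T F F  ✗ fails (q' + p + s)
  F T F T  ✗ fails (s' + r)
  F T T F  ✗ fails (r' + p + s)
  F T T T  ✓ satisfies all
  T F F F  ✗ fails (q + s)
  T F F T  ✗ fails (p' + s')
  T F T F  ✗ fails (q + s)
  T F T T  ✗ fails (r' + p' + s')
  T T F F  ✗ fails (s + r)
  T T F T  ✗ fails (p' + s')
  T T T F  ✗ fails (p' + s)
  T T T T  ✗ fails (r' + p' + s')
2 of the 16 rows are models.

2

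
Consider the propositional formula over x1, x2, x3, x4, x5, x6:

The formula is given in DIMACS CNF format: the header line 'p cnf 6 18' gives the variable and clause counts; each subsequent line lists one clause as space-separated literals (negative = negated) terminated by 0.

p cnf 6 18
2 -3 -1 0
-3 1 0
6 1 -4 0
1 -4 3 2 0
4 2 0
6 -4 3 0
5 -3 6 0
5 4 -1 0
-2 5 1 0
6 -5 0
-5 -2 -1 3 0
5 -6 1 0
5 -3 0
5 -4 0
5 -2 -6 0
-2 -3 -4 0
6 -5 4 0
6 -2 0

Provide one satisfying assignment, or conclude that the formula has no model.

x1=True; x2=False; x3=False; x4=True; x5=True; x6=True

Branch on x3: set x3 = False.
Branch on x4: set x4 = True.
From the singleton clause (x6), x6 = True.
From the singleton clause (x5), x5 = True.
Branch on x1: set x1 = True.
From the singleton clause (¬x2), x2 = False.
This assignment satisfies each clause.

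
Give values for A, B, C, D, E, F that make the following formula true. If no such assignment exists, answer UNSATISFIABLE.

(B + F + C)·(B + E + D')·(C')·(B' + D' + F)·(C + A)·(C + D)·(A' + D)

(C') alone gives C = 0.
(A) alone gives A = 1.
(D) alone gives D = 1.
Try B = 0.
(F) alone gives F = 1.
(E) alone gives E = 1.
This assignment satisfies each clause.

A=1, B=0, C=0, D=1, E=1, F=1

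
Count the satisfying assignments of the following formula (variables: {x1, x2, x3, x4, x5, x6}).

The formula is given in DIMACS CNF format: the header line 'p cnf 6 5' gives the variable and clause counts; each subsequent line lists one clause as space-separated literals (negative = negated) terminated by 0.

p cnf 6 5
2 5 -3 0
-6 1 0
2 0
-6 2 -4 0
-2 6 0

There are 2^6 = 64 truth assignments over (x1, x2, x3, x4, x5, x6).
Split on x5. With x5 = True, the clauses containing x5 are satisfied and ¬x5 drops from the rest; 4 of the 2^5 = 32 assignments to the other variables satisfy what remains.
With x5 = False, by the same count on the reduced clause set, 4 assignments work.
Total: 4 + 4 = 8.

8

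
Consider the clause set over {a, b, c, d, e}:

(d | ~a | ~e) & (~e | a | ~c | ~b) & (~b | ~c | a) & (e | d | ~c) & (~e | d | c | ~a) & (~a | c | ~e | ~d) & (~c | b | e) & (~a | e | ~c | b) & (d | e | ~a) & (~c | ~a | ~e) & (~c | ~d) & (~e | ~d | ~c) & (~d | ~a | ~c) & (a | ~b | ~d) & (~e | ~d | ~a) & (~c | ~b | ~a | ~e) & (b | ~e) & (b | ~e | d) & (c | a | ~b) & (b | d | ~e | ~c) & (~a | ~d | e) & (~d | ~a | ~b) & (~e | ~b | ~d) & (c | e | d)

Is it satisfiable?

Case c = 0:
Case b = 0:
(~e) alone gives e = 0.
(d) alone gives d = 1.
(~a) alone gives a = 0.
Every clause now holds.
A satisfying assignment: a: 0, b: 0, c: 0, d: 1, e: 0.

Yes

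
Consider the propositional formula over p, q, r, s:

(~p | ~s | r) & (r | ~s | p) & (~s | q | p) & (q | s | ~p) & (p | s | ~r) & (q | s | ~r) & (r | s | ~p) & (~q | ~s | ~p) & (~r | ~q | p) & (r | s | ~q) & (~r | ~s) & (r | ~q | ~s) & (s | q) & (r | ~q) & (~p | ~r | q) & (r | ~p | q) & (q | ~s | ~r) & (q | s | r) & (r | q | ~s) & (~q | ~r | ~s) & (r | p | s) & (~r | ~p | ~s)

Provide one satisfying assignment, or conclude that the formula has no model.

Branch on r: set r = 1.
From the singleton clause (~s), s = 0.
From the singleton clause (p), p = 1.
From the singleton clause (q), q = 1.
This assignment satisfies each clause.

p ↦ 1,  q ↦ 1,  r ↦ 1,  s ↦ 0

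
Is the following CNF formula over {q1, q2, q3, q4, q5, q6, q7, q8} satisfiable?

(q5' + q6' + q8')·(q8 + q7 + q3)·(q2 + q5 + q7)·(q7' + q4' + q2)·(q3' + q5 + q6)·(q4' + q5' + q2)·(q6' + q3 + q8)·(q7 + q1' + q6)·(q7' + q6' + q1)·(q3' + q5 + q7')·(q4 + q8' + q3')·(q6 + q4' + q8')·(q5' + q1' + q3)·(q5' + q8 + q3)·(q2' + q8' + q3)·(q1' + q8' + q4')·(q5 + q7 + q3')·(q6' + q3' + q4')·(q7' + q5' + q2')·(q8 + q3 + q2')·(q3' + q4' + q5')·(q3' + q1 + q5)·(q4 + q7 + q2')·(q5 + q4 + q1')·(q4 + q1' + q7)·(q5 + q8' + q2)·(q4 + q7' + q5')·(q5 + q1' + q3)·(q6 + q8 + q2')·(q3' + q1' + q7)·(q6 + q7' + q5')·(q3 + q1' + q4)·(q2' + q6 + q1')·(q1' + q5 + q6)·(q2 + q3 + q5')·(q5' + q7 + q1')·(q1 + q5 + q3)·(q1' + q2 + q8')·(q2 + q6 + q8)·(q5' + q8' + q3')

Yes, satisfiable

Try q5 = 1.
Try q6 = 1.
From the singleton clause (q8'), q8 = 0.
From the singleton clause (q3), q3 = 1.
From the singleton clause (q4'), q4 = 0.
From the singleton clause (q7'), q7 = 0.
From the singleton clause (q2'), q2 = 0.
From the singleton clause (q1'), q1 = 0.
All clauses are satisfied.
A satisfying assignment: q1=0; q2=0; q3=1; q4=0; q5=1; q6=1; q7=0; q8=0.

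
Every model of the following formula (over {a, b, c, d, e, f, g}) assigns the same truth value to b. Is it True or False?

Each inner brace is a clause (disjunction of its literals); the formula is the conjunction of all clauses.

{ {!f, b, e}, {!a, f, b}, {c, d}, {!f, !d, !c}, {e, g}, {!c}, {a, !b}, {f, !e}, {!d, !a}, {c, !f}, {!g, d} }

False

Suppose b = true.
Unit clause (!c) forces c = false.
Unit clause (d) forces d = true.
Unit clause (a) forces a = true.
Now (!a) is unsatisfied and unit — conflict.
So every satisfying assignment has b = False.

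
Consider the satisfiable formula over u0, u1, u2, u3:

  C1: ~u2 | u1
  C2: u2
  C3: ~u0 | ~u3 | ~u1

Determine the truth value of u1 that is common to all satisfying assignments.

True

Suppose u1 = 0.
(~u2) alone gives u2 = 0.
Now (u2) is unsatisfied and unit — conflict.
So every satisfying assignment has u1 = True.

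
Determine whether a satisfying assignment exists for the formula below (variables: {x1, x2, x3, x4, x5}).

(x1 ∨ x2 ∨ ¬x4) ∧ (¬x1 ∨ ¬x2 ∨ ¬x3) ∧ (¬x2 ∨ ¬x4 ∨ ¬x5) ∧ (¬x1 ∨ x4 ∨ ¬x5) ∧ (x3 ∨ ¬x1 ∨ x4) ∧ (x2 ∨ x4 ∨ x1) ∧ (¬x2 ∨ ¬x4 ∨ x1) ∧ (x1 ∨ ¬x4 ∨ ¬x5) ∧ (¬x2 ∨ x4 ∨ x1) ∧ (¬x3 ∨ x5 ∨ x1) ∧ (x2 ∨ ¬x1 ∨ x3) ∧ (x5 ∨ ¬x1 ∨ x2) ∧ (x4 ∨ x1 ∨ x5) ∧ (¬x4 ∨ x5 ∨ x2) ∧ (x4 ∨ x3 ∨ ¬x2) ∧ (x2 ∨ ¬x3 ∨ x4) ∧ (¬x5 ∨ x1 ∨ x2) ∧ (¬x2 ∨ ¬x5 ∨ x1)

Yes

Suppose x1 = True.
Suppose x2 = True.
From the singleton clause (¬x3), x3 = False.
From the singleton clause (x4), x4 = True.
From the singleton clause (¬x5), x5 = False.
Every clause now holds.
A satisfying assignment: x1=True; x2=True; x3=False; x4=True; x5=False.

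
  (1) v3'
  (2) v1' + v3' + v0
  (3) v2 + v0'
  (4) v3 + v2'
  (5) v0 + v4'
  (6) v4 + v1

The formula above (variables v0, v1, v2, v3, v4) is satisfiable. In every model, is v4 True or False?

False

Suppose v4 = 1.
The clause (v3') is unit, so v3 = 0.
The clause (v2') is unit, so v2 = 0.
The clause (v0') is unit, so v0 = 0.
But (v0) is also a unit clause — contradiction.
So every satisfying assignment has v4 = False.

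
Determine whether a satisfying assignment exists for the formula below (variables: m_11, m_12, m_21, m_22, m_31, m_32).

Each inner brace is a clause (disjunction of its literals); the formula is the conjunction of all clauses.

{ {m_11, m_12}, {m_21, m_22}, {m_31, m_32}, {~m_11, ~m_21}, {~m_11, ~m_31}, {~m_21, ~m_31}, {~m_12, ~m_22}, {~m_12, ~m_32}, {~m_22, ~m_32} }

No, unsatisfiable

Branch on m_11: set m_11 = 1.
Unit clause (~m_21) forces m_21 = 0.
Unit clause (m_22) forces m_22 = 1.
Unit clause (~m_31) forces m_31 = 0.
Unit clause (m_32) forces m_32 = 1.
Now (~m_32) is unsatisfied and unit — conflict.
That branch fails; take m_11 = 0 instead.
Unit clause (m_12) forces m_12 = 1.
Unit clause (~m_22) forces m_22 = 0.
Unit clause (m_21) forces m_21 = 1.
Unit clause (~m_31) forces m_31 = 0.
Unit clause (m_32) forces m_32 = 1.
Now (~m_32) is unsatisfied and unit — conflict.
Both values of m_11 lead to a conflict.
No assignment satisfies every clause.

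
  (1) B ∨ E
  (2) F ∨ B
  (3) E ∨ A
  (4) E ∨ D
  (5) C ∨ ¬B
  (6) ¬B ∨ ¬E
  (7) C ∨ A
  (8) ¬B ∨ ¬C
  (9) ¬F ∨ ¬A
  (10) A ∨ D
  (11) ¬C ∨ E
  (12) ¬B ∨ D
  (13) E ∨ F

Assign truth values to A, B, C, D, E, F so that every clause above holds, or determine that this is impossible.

Try B = False.
From the singleton clause (E), E = True.
From the singleton clause (F), F = True.
From the singleton clause (¬A), A = False.
From the singleton clause (C), C = True.
From the singleton clause (D), D = True.
Every clause now holds.

A: False,  B: False,  C: True,  D: True,  E: True,  F: True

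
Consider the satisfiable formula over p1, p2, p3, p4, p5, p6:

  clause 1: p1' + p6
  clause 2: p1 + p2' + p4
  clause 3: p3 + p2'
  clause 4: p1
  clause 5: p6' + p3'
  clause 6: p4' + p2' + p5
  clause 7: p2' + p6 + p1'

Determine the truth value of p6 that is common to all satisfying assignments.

Suppose p6 = 0.
From the singleton clause (p1'), p1 = 0.
But (p1) is also a unit clause — contradiction.
So every satisfying assignment has p6 = True.

True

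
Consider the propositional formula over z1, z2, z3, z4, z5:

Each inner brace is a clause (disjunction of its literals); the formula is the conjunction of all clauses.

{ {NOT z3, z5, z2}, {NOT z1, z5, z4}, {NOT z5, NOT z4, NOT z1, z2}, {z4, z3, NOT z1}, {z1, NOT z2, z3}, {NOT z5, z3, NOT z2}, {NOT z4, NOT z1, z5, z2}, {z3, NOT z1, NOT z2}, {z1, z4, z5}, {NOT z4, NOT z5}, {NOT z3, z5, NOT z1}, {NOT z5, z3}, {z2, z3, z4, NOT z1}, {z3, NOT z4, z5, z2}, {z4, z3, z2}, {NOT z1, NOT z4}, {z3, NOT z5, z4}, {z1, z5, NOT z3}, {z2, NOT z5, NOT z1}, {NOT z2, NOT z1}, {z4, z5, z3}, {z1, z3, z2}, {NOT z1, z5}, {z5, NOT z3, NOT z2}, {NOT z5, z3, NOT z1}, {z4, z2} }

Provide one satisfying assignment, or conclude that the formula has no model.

Try z4 = false.
(z2) alone gives z2 = true.
(NOT z1) alone gives z1 = false.
(z3) alone gives z3 = true.
(z5) alone gives z5 = true.
Every clause now holds.

z1 ↦ false,  z2 ↦ true,  z3 ↦ true,  z4 ↦ false,  z5 ↦ true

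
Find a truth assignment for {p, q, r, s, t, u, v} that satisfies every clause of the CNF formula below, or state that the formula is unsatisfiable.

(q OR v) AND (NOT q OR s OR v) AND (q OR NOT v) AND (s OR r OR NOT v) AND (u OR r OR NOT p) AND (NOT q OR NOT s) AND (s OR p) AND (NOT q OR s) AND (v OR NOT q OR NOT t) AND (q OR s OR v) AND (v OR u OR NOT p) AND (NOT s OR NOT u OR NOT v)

Branch on q: set q = true.
From the singleton clause (NOT s), s = false.
Now (s) is unsatisfied and unit — conflict.
Backtrack on q: now try q = false.
From the singleton clause (v), v = true.
Now (NOT v) is unsatisfied and unit — conflict.
Neither q = true nor q = false works.

UNSATISFIABLE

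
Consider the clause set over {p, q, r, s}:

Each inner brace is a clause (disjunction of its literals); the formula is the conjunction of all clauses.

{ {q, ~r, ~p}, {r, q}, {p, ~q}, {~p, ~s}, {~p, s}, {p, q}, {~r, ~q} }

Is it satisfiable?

Branch on r: set r = 1.
The clause (~q) is unit, so q = 0.
The clause (~p) is unit, so p = 0.
That conflicts with the unit clause (p).
Backtrack on r: now try r = 0.
The clause (q) is unit, so q = 1.
The clause (p) is unit, so p = 1.
The clause (~s) is unit, so s = 0.
That conflicts with the unit clause (s).
Either choice for r ends in contradiction.
No assignment satisfies every clause.

No, unsatisfiable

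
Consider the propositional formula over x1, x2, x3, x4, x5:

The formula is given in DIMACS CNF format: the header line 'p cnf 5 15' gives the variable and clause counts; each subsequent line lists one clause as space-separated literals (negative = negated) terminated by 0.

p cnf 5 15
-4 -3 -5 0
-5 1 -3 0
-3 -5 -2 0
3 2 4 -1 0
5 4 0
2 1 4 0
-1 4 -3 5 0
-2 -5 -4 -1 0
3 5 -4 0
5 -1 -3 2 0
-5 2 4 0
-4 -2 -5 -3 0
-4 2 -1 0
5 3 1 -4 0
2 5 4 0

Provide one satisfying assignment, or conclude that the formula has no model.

Try x5 = True.
Try x4 = False.
(x2) alone gives x2 = True.
(¬x3) alone gives x3 = False.
No clause remains; x1 is free.

x1: True,  x2: True,  x3: False,  x4: False,  x5: True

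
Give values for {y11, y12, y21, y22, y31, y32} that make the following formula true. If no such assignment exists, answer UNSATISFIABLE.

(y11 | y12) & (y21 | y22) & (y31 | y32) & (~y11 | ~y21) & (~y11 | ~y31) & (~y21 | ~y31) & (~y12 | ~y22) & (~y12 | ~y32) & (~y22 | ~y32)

Case y11 = 1:
Unit clause (~y21) forces y21 = 0.
Unit clause (y22) forces y22 = 1.
Unit clause (~y31) forces y31 = 0.
Unit clause (y32) forces y32 = 1.
But (~y32) is also a unit clause — contradiction.
So y11 must be the other value — set y11 = 0.
Unit clause (y12) forces y12 = 1.
Unit clause (~y22) forces y22 = 0.
Unit clause (y21) forces y21 = 1.
Unit clause (~y31) forces y31 = 0.
Unit clause (y32) forces y32 = 1.
But (~y32) is also a unit clause — contradiction.
Either choice for y11 ends in contradiction.

UNSATISFIABLE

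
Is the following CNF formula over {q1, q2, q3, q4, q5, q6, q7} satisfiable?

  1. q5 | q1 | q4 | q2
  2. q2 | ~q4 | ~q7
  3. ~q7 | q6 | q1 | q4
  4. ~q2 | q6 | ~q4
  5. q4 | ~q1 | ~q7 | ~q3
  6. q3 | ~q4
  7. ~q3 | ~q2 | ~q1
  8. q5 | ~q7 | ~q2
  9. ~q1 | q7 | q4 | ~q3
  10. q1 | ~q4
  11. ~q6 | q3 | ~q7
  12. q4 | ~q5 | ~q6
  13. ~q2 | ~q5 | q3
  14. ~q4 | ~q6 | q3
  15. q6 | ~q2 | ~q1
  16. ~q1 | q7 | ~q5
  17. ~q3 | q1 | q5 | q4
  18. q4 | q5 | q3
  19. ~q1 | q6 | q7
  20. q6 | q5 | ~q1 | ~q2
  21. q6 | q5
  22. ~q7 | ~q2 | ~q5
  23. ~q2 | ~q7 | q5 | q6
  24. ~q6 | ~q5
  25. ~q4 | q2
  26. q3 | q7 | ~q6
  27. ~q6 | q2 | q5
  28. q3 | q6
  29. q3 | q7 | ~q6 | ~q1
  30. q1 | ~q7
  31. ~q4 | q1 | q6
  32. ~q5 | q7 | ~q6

Satisfiable

Case q3 = 1:
Case q2 = 1:
From the singleton clause (~q1), q1 = 0.
From the singleton clause (~q4), q4 = 0.
From the singleton clause (q5), q5 = 1.
From the singleton clause (~q6), q6 = 0.
From the singleton clause (~q7), q7 = 0.
Every clause now holds.
A satisfying assignment: q1: 0; q2: 1; q3: 1; q4: 0; q5: 1; q6: 0; q7: 0.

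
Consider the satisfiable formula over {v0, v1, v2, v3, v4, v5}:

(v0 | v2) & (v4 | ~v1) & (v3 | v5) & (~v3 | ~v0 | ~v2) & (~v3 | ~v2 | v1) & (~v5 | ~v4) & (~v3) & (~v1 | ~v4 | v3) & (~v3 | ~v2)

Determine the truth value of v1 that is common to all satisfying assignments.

Suppose v1 = 1.
The clause (v4) is unit, so v4 = 1.
The clause (~v5) is unit, so v5 = 0.
The clause (v3) is unit, so v3 = 1.
But (~v3) is also a unit clause — contradiction.
So every satisfying assignment has v1 = False.

False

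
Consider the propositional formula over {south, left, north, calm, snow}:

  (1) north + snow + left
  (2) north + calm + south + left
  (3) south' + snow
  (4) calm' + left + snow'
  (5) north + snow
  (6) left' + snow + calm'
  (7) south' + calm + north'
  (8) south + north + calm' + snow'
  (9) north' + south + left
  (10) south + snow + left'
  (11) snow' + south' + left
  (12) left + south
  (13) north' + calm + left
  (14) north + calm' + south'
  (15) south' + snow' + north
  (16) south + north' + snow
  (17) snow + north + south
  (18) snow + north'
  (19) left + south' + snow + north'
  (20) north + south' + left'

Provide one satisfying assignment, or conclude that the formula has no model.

Suppose south = 0.
From the singleton clause (left), left = 1.
From the singleton clause (snow), snow = 1.
Suppose north = 1.
No clause remains; calm is free.

south: 0; left: 1; north: 1; calm: 0; snow: 1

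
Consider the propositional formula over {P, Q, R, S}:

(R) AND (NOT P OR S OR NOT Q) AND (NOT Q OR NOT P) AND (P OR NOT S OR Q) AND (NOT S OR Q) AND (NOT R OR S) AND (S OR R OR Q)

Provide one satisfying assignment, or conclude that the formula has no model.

P ↦ false, Q ↦ true, R ↦ true, S ↦ true

(R) alone gives R = true.
(S) alone gives S = true.
(Q) alone gives Q = true.
(NOT P) alone gives P = false.
All clauses are satisfied.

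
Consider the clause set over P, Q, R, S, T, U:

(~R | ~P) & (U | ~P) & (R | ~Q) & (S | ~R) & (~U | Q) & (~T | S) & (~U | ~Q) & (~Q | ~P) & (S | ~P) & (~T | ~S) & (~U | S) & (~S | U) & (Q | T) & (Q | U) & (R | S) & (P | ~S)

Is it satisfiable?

Unsatisfiable

Branch on R: set R = 0.
Unit clause (~Q) forces Q = 0.
Unit clause (~U) forces U = 0.
But (U) is also a unit clause — contradiction.
So R must be the other value — set R = 1.
Unit clause (~P) forces P = 0.
Unit clause (S) forces S = 1.
But (~S) is also a unit clause — contradiction.
Both values of R lead to a conflict.
No assignment satisfies every clause.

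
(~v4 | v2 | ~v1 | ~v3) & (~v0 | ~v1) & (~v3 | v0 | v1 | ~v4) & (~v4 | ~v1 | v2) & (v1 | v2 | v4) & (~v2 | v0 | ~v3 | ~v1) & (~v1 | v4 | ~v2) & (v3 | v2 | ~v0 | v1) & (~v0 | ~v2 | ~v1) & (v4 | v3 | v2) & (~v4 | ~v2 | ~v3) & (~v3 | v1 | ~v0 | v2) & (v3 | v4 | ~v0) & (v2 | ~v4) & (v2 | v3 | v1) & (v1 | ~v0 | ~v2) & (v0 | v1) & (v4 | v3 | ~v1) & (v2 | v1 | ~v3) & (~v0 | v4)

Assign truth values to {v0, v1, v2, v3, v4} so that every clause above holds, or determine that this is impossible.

v0: 0,  v1: 1,  v2: 0,  v3: 1,  v4: 0

Branch on v0: set v0 = 0.
(v1) alone gives v1 = 1.
Branch on v4: set v4 = 0.
(~v2) alone gives v2 = 0.
(v3) alone gives v3 = 1.
Every clause now holds.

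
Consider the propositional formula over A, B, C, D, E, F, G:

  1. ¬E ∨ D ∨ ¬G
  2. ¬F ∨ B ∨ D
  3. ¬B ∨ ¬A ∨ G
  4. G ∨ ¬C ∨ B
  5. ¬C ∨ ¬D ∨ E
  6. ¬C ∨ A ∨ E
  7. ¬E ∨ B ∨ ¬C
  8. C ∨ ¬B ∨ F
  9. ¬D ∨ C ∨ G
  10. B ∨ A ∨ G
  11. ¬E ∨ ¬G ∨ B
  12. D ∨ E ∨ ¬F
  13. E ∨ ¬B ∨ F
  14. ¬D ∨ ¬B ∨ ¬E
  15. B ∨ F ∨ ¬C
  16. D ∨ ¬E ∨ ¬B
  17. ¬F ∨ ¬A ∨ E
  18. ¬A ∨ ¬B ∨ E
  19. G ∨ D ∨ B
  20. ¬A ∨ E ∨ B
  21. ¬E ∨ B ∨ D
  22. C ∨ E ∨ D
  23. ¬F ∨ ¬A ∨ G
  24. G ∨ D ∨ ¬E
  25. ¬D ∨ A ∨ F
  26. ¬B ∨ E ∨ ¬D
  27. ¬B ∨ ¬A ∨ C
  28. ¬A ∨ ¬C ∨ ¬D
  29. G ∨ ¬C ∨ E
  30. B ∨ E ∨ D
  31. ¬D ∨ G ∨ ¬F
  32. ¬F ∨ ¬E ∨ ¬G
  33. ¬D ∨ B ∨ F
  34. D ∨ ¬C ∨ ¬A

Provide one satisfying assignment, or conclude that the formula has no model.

A: False; B: False; C: False; D: True; E: False; F: True; G: True

Case E = False:
Case C = False:
Unit clause (D) forces D = True.
Unit clause (G) forces G = True.
Unit clause (¬B) forces B = False.
Unit clause (¬A) forces A = False.
Unit clause (F) forces F = True.
This assignment satisfies each clause.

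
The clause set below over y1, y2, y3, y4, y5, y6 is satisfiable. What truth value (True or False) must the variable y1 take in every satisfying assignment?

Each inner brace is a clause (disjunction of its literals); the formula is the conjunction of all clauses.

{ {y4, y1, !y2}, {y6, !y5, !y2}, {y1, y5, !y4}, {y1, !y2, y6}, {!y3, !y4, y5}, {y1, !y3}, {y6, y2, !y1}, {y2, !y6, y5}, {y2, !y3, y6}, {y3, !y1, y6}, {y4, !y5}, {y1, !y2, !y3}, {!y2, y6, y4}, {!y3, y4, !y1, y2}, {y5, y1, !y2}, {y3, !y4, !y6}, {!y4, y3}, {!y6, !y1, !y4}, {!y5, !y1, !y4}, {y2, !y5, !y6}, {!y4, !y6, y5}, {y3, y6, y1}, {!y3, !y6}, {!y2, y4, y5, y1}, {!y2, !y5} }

True

Suppose y1 = false.
(!y3) alone gives y3 = false.
(!y4) alone gives y4 = false.
(!y2) alone gives y2 = false.
(!y5) alone gives y5 = false.
(!y6) alone gives y6 = false.
But (y6) is also a unit clause — contradiction.
So every satisfying assignment has y1 = True.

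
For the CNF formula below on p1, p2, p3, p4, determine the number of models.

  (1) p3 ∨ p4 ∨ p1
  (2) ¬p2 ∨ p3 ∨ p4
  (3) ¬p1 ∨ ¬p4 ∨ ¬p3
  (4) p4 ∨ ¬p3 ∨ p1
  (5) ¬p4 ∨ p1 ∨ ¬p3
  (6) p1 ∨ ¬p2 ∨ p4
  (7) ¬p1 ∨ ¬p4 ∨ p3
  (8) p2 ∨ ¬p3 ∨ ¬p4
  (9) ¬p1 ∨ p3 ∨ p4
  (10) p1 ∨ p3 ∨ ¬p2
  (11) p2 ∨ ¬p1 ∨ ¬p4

3

There are 2^4 = 16 truth assignments over (p1, p2, p3, p4).
Check each against the 11 clauses (columns in the order p1, p2, p3, p4):
  F F F F  ✗ fails (p3 ∨ p4 ∨ p1)
  F F F T  ✓ satisfies all
  F F T F  ✗ fails (p4 ∨ ¬p3 ∨ p1)
  F F T T  ✗ fails (¬p4 ∨ p1 ∨ ¬p3)
  F T F F  ✗ fails (p3 ∨ p4 ∨ p1)
  F T F T  ✗ fails (p1 ∨ p3 ∨ ¬p2)
  F T T F  ✗ fails (p4 ∨ ¬p3 ∨ p1)
  F T T T  ✗ fails (¬p4 ∨ p1 ∨ ¬p3)
  T F F F  ✗ fails (¬p1 ∨ p3 ∨ p4)
  T F F T  ✗ fails (¬p1 ∨ ¬p4 ∨ p3)
  T F T F  ✓ satisfies all
  T F T T  ✗ fails (¬p1 ∨ ¬p4 ∨ ¬p3)
  T T F F  ✗ fails (¬p2 ∨ p3 ∨ p4)
  T T F T  ✗ fails (¬p1 ∨ ¬p4 ∨ p3)
  T T T F  ✓ satisfies all
  T T T T  ✗ fails (¬p1 ∨ ¬p4 ∨ ¬p3)
3 of the 16 rows are models.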